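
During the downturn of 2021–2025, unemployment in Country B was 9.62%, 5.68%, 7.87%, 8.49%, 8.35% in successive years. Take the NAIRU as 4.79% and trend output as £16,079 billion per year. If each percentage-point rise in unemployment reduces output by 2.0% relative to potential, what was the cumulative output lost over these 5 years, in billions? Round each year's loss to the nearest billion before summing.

Year 2021: gap = -2.0 × (9.62 - 4.79) = -9.66%, loss ≈ 16079 × 9.66/100 ≈ 1553.
Year 2022: gap = -2.0 × (5.68 - 4.79) = -1.78%, loss ≈ 16079 × 1.78/100 ≈ 286.
Year 2023: gap = -2.0 × (7.87 - 4.79) = -6.16%, loss ≈ 16079 × 6.16/100 ≈ 990.
Year 2024: gap = -2.0 × (8.49 - 4.79) = -7.4%, loss ≈ 16079 × 7.4/100 ≈ 1190.
Year 2025: gap = -2.0 × (8.35 - 4.79) = -7.12%, loss ≈ 16079 × 7.12/100 ≈ 1145.
Total lost output = 1553 + 286 + 990 + 1190 + 1145 = 5164 billion.

£5,164 billion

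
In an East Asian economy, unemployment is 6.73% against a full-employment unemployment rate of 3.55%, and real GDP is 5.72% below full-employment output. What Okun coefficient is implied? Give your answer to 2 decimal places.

Okun's law: output gap = -β × (u - u*).
-5.72 = -β × (6.73 - 3.55) = -β × 3.18, so β = 5.72/3.18 = 1.80.

β ≈ 1.80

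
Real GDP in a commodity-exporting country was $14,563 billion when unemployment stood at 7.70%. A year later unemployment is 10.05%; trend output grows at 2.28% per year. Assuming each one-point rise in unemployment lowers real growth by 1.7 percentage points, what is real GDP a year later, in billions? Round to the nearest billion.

$14,313 billion

Δu = 10.05 - 7.7 = 2.35 points.
Okun's law (growth form): g_Y = g_Y* - β × Δu = 2.28 - 1.7 × (2.35) = 2.28 - 3.995 = -1.715%.
Real GDP in the next year = 14563 × (1 - 1.715/100) = 14563 × 0.98285 ≈ 14313 billion.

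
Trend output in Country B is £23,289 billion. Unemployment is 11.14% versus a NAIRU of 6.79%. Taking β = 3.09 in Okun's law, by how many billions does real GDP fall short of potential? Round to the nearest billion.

Output gap = -3.09 × (11.14 - 6.79) = -3.09 × 4.35 = -13.4415%.
Actual GDP ≈ 23289 × 0.865585 ≈ 20159 billion, so the shortfall is 23289 - 20159 = 3130 billion.

£3,130 billion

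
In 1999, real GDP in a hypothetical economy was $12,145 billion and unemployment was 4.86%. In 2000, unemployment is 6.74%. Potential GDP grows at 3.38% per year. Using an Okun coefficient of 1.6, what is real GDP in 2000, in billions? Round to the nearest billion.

Δu = 6.74 - 4.86 = 1.88 points.
Okun's law (growth form): g_Y = g_Y* - β × Δu = 3.38 - 1.6 × (1.88) = 3.38 - 3.008 = 0.372%.
Real GDP in the next year = 12145 × (1 + 0.372/100) = 12145 × 1.00372 ≈ 12190 billion.

$12,190 billion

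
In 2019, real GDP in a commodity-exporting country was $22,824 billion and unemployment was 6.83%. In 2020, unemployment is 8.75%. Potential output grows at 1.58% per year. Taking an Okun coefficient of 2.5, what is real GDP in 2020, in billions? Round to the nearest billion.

$22,089 billion

Δu = 8.75 - 6.83 = 1.92 points.
Okun's law (growth form): g_Y = g_Y* - β × Δu = 1.58 - 2.5 × (1.92) = 1.58 - 4.8 = -3.22%.
Real GDP in the next year = 22824 × (1 - 3.22/100) = 22824 × 0.9678 ≈ 22089 billion.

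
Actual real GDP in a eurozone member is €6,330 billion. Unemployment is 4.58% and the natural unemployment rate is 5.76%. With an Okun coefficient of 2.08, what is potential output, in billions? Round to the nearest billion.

Unemployment gap = 4.58 - 5.76 = -1.18 points, so output gap = -2.08 × (-1.18) = 2.4544%.
Since Y = Y* × (1 + gap/100), Y* = 6330/1.024544 ≈ 6178 billion.

€6,178 billion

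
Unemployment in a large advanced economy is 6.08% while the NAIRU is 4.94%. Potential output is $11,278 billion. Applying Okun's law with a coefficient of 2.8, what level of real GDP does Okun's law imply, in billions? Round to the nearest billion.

Unemployment gap = 6.08 - 4.94 = 1.14 points, so the output gap is -2.8 × 1.14 = -3.192%.
Actual GDP = 11278 × (1 - 3.192/100) = 11278 × 0.96808 ≈ 10918 billion.

$10,918 billion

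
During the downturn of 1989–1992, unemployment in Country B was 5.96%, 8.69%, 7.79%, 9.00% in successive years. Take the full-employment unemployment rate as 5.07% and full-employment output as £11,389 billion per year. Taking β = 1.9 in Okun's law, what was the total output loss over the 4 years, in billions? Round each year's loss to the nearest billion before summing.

Year 1989: gap = -1.9 × (5.96 - 5.07) = -1.691%, loss ≈ 11389 × 1.691/100 ≈ 193.
Year 1990: gap = -1.9 × (8.69 - 5.07) = -6.878%, loss ≈ 11389 × 6.878/100 ≈ 783.
Year 1991: gap = -1.9 × (7.79 - 5.07) = -5.168%, loss ≈ 11389 × 5.168/100 ≈ 589.
Year 1992: gap = -1.9 × (9 - 5.07) = -7.467%, loss ≈ 11389 × 7.467/100 ≈ 850.
Total lost output = 193 + 783 + 589 + 850 = 2415 billion.

£2,415 billion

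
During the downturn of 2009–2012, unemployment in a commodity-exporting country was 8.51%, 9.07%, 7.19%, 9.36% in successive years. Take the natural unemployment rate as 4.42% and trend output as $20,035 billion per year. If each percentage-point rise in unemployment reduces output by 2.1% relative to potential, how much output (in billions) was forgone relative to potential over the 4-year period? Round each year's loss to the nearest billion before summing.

Year 2009: gap = -2.1 × (8.51 - 4.42) = -8.589%, loss ≈ 20035 × 8.589/100 ≈ 1721.
Year 2010: gap = -2.1 × (9.07 - 4.42) = -9.765%, loss ≈ 20035 × 9.765/100 ≈ 1956.
Year 2011: gap = -2.1 × (7.19 - 4.42) = -5.817%, loss ≈ 20035 × 5.817/100 ≈ 1165.
Year 2012: gap = -2.1 × (9.36 - 4.42) = -10.374%, loss ≈ 20035 × 10.374/100 ≈ 2078.
Total lost output = 1721 + 1956 + 1165 + 2078 = 6920 billion.

$6,920 billion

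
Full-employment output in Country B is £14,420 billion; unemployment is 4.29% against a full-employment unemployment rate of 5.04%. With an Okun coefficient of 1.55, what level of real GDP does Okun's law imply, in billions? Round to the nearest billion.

£14,588 billion

Unemployment gap = 4.29 - 5.04 = -0.75 points, so the output gap is -1.55 × (-0.75) = 1.1625%.
Actual GDP = 14420 × (1 + 1.1625/100) = 14420 × 1.011625 ≈ 14588 billion.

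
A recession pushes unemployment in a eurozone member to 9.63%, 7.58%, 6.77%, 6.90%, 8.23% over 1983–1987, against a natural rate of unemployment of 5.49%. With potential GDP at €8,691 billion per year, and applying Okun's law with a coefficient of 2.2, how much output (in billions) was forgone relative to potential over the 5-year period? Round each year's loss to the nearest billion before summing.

€2,231 billion

Year 1983: gap = -2.2 × (9.63 - 5.49) = -9.108%, loss ≈ 8691 × 9.108/100 ≈ 792.
Year 1984: gap = -2.2 × (7.58 - 5.49) = -4.598%, loss ≈ 8691 × 4.598/100 ≈ 400.
Year 1985: gap = -2.2 × (6.77 - 5.49) = -2.816%, loss ≈ 8691 × 2.816/100 ≈ 245.
Year 1986: gap = -2.2 × (6.9 - 5.49) = -3.102%, loss ≈ 8691 × 3.102/100 ≈ 270.
Year 1987: gap = -2.2 × (8.23 - 5.49) = -6.028%, loss ≈ 8691 × 6.028/100 ≈ 524.
Total lost output = 792 + 400 + 245 + 270 + 524 = 2231 billion.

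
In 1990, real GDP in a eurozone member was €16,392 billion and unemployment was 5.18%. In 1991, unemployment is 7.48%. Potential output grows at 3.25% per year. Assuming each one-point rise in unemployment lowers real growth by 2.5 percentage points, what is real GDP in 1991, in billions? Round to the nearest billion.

Δu = 7.48 - 5.18 = 2.3 points.
Okun's law (growth form): g_Y = g_Y* - β × Δu = 3.25 - 2.5 × (2.30) = 3.25 - 5.75 = -2.5%.
Real GDP in the next year = 16392 × (1 - 2.5/100) = 16392 × 0.975 ≈ 15982 billion.

€15,982 billion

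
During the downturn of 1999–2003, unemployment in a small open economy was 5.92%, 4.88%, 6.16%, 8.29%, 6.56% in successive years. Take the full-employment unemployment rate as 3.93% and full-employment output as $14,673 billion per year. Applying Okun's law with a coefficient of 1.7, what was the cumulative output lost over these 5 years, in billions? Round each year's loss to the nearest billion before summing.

Year 1999: gap = -1.7 × (5.92 - 3.93) = -3.383%, loss ≈ 14673 × 3.383/100 ≈ 496.
Year 2000: gap = -1.7 × (4.88 - 3.93) = -1.615%, loss ≈ 14673 × 1.615/100 ≈ 237.
Year 2001: gap = -1.7 × (6.16 - 3.93) = -3.791%, loss ≈ 14673 × 3.791/100 ≈ 556.
Year 2002: gap = -1.7 × (8.29 - 3.93) = -7.412%, loss ≈ 14673 × 7.412/100 ≈ 1088.
Year 2003: gap = -1.7 × (6.56 - 3.93) = -4.471%, loss ≈ 14673 × 4.471/100 ≈ 656.
Total lost output = 496 + 237 + 556 + 1088 + 656 = 3033 billion.

$3,033 billion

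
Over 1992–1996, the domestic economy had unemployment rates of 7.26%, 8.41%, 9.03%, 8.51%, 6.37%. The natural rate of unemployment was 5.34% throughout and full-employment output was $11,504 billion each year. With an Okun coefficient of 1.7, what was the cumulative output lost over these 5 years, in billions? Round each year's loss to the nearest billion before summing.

$2,518 billion

Year 1992: gap = -1.7 × (7.26 - 5.34) = -3.264%, loss ≈ 11504 × 3.264/100 ≈ 375.
Year 1993: gap = -1.7 × (8.41 - 5.34) = -5.219%, loss ≈ 11504 × 5.219/100 ≈ 600.
Year 1994: gap = -1.7 × (9.03 - 5.34) = -6.273%, loss ≈ 11504 × 6.273/100 ≈ 722.
Year 1995: gap = -1.7 × (8.51 - 5.34) = -5.389%, loss ≈ 11504 × 5.389/100 ≈ 620.
Year 1996: gap = -1.7 × (6.37 - 5.34) = -1.751%, loss ≈ 11504 × 1.751/100 ≈ 201.
Total lost output = 375 + 600 + 722 + 620 + 201 = 2518 billion.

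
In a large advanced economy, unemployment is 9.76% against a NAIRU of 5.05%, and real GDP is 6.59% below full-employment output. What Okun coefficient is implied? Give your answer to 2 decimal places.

β ≈ 1.40

Okun's law: output gap = -β × (u - u*).
-6.59 = -β × (9.76 - 5.05) = -β × 4.71, so β = 6.59/4.71 = 1.40.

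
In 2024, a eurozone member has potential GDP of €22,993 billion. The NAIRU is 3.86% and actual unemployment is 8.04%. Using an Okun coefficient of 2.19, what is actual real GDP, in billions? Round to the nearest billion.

Unemployment gap = 8.04 - 3.86 = 4.18 points, so the output gap is -2.19 × 4.18 = -9.1542%.
Actual GDP = 22993 × (1 - 9.1542/100) = 22993 × 0.908458 ≈ 20888 billion.

€20,888 billion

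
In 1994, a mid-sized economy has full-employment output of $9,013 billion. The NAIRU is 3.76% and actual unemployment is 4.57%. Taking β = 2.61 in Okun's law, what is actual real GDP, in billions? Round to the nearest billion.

Unemployment gap = 4.57 - 3.76 = 0.81 points, so the output gap is -2.61 × 0.81 = -2.1141%.
Actual GDP = 9013 × (1 - 2.1141/100) = 9013 × 0.978859 ≈ 8822 billion.

$8,822 billion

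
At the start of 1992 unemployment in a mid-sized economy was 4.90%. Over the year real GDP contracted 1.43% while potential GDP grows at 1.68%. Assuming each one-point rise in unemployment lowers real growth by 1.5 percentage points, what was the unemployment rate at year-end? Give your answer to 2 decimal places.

Growth-rate Okun's law: g_Y = g_Y* - β × Δu, so Δu = (g_Y* - g_Y)/β.
Δu = (1.68 + 1.43)/1.5 = 3.11/1.5 = 2.07 percentage points.
Year-end unemployment = 4.9 + 2.07 = 6.97%.

6.97%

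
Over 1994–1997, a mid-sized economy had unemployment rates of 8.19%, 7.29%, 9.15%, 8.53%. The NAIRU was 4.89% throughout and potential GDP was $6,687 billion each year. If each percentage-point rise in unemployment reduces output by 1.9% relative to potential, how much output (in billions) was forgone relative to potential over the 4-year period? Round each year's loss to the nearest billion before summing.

Year 1994: gap = -1.9 × (8.19 - 4.89) = -6.27%, loss ≈ 6687 × 6.27/100 ≈ 419.
Year 1995: gap = -1.9 × (7.29 - 4.89) = -4.56%, loss ≈ 6687 × 4.56/100 ≈ 305.
Year 1996: gap = -1.9 × (9.15 - 4.89) = -8.094%, loss ≈ 6687 × 8.094/100 ≈ 541.
Year 1997: gap = -1.9 × (8.53 - 4.89) = -6.916%, loss ≈ 6687 × 6.916/100 ≈ 462.
Total lost output = 419 + 305 + 541 + 462 = 1727 billion.

$1,727 billion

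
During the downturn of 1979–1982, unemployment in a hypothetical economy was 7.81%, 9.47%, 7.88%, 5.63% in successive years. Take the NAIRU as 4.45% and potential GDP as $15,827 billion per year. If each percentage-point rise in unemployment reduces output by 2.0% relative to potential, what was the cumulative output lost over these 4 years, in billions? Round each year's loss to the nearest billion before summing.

Year 1979: gap = -2.0 × (7.81 - 4.45) = -6.72%, loss ≈ 15827 × 6.72/100 ≈ 1064.
Year 1980: gap = -2.0 × (9.47 - 4.45) = -10.04%, loss ≈ 15827 × 10.04/100 ≈ 1589.
Year 1981: gap = -2.0 × (7.88 - 4.45) = -6.86%, loss ≈ 15827 × 6.86/100 ≈ 1086.
Year 1982: gap = -2.0 × (5.63 - 4.45) = -2.36%, loss ≈ 15827 × 2.36/100 ≈ 374.
Total lost output = 1064 + 1589 + 1086 + 374 = 4113 billion.

$4,113 billion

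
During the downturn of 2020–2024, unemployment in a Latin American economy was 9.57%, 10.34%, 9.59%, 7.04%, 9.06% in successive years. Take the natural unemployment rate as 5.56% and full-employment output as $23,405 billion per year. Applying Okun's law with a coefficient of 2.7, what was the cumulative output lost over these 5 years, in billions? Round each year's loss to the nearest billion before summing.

Year 2020: gap = -2.7 × (9.57 - 5.56) = -10.827%, loss ≈ 23405 × 10.827/100 ≈ 2534.
Year 2021: gap = -2.7 × (10.34 - 5.56) = -12.906%, loss ≈ 23405 × 12.906/100 ≈ 3021.
Year 2022: gap = -2.7 × (9.59 - 5.56) = -10.881%, loss ≈ 23405 × 10.881/100 ≈ 2547.
Year 2023: gap = -2.7 × (7.04 - 5.56) = -3.996%, loss ≈ 23405 × 3.996/100 ≈ 935.
Year 2024: gap = -2.7 × (9.06 - 5.56) = -9.45%, loss ≈ 23405 × 9.45/100 ≈ 2212.
Total lost output = 2534 + 3021 + 2547 + 935 + 2212 = 11249 billion.

$11,249 billion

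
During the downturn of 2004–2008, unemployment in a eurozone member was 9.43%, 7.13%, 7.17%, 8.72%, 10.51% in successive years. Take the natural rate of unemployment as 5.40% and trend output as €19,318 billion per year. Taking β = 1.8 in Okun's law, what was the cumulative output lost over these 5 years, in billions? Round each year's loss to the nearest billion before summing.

Year 2004: gap = -1.8 × (9.43 - 5.4) = -7.254%, loss ≈ 19318 × 7.254/100 ≈ 1401.
Year 2005: gap = -1.8 × (7.13 - 5.4) = -3.114%, loss ≈ 19318 × 3.114/100 ≈ 602.
Year 2006: gap = -1.8 × (7.17 - 5.4) = -3.186%, loss ≈ 19318 × 3.186/100 ≈ 615.
Year 2007: gap = -1.8 × (8.72 - 5.4) = -5.976%, loss ≈ 19318 × 5.976/100 ≈ 1154.
Year 2008: gap = -1.8 × (10.51 - 5.4) = -9.198%, loss ≈ 19318 × 9.198/100 ≈ 1777.
Total lost output = 1401 + 602 + 615 + 1154 + 1777 = 5549 billion.

€5,549 billion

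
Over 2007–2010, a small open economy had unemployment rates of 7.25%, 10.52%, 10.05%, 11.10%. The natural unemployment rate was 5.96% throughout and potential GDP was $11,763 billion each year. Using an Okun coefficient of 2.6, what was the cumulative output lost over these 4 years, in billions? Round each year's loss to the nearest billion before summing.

$4,613 billion

Year 2007: gap = -2.6 × (7.25 - 5.96) = -3.354%, loss ≈ 11763 × 3.354/100 ≈ 395.
Year 2008: gap = -2.6 × (10.52 - 5.96) = -11.856%, loss ≈ 11763 × 11.856/100 ≈ 1395.
Year 2009: gap = -2.6 × (10.05 - 5.96) = -10.634%, loss ≈ 11763 × 10.634/100 ≈ 1251.
Year 2010: gap = -2.6 × (11.1 - 5.96) = -13.364%, loss ≈ 11763 × 13.364/100 ≈ 1572.
Total lost output = 395 + 1395 + 1251 + 1572 = 4613 billion.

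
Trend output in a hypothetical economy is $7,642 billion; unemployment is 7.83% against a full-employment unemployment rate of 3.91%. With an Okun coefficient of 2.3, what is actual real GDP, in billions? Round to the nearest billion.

Unemployment gap = 7.83 - 3.91 = 3.92 points, so the output gap is -2.3 × 3.92 = -9.016%.
Actual GDP = 7642 × (1 - 9.016/100) = 7642 × 0.90984 ≈ 6953 billion.

$6,953 billion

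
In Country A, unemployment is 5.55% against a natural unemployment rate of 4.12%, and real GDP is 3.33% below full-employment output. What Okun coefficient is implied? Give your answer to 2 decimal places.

β ≈ 2.33

Okun's law: output gap = -β × (u - u*).
-3.33 = -β × (5.55 - 4.12) = -β × 1.43, so β = 3.33/1.43 = 2.33.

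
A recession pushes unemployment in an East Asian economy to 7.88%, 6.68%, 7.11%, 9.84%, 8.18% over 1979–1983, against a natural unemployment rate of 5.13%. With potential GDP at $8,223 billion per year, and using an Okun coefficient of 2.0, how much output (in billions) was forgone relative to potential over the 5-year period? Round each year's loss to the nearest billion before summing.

$2,310 billion

Year 1979: gap = -2.0 × (7.88 - 5.13) = -5.5%, loss ≈ 8223 × 5.5/100 ≈ 452.
Year 1980: gap = -2.0 × (6.68 - 5.13) = -3.1%, loss ≈ 8223 × 3.1/100 ≈ 255.
Year 1981: gap = -2.0 × (7.11 - 5.13) = -3.96%, loss ≈ 8223 × 3.96/100 ≈ 326.
Year 1982: gap = -2.0 × (9.84 - 5.13) = -9.42%, loss ≈ 8223 × 9.42/100 ≈ 775.
Year 1983: gap = -2.0 × (8.18 - 5.13) = -6.1%, loss ≈ 8223 × 6.1/100 ≈ 502.
Total lost output = 452 + 255 + 326 + 775 + 502 = 2310 billion.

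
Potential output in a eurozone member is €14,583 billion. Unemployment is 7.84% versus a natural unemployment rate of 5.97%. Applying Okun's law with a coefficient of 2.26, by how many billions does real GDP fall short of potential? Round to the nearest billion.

Output gap = -2.26 × (7.84 - 5.97) = -2.26 × 1.87 = -4.2262%.
Actual GDP ≈ 14583 × 0.957738 ≈ 13967 billion, so the shortfall is 14583 - 13967 = 616 billion.

€616 billion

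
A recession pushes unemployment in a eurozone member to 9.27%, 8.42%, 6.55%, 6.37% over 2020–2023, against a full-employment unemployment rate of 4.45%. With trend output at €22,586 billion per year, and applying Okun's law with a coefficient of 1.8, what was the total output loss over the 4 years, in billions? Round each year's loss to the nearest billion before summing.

Year 2020: gap = -1.8 × (9.27 - 4.45) = -8.676%, loss ≈ 22586 × 8.676/100 ≈ 1960.
Year 2021: gap = -1.8 × (8.42 - 4.45) = -7.146%, loss ≈ 22586 × 7.146/100 ≈ 1614.
Year 2022: gap = -1.8 × (6.55 - 4.45) = -3.78%, loss ≈ 22586 × 3.78/100 ≈ 854.
Year 2023: gap = -1.8 × (6.37 - 4.45) = -3.456%, loss ≈ 22586 × 3.456/100 ≈ 781.
Total lost output = 1960 + 1614 + 854 + 781 = 5209 billion.

€5,209 billion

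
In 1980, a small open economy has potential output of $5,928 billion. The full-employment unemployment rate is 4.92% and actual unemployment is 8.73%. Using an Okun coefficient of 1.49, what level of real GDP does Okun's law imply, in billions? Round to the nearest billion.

Unemployment gap = 8.73 - 4.92 = 3.81 points, so the output gap is -1.49 × 3.81 = -5.6769%.
Actual GDP = 5928 × (1 - 5.6769/100) = 5928 × 0.943231 ≈ 5591 billion.

$5,591 billion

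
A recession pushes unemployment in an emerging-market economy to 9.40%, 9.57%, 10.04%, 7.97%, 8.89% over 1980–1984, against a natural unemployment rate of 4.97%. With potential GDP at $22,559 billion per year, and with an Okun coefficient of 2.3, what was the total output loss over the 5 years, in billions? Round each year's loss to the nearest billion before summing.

Year 1980: gap = -2.3 × (9.4 - 4.97) = -10.189%, loss ≈ 22559 × 10.189/100 ≈ 2299.
Year 1981: gap = -2.3 × (9.57 - 4.97) = -10.58%, loss ≈ 22559 × 10.58/100 ≈ 2387.
Year 1982: gap = -2.3 × (10.04 - 4.97) = -11.661%, loss ≈ 22559 × 11.661/100 ≈ 2631.
Year 1983: gap = -2.3 × (7.97 - 4.97) = -6.9%, loss ≈ 22559 × 6.9/100 ≈ 1557.
Year 1984: gap = -2.3 × (8.89 - 4.97) = -9.016%, loss ≈ 22559 × 9.016/100 ≈ 2034.
Total lost output = 2299 + 2387 + 2631 + 1557 + 2034 = 10908 billion.

$10,908 billion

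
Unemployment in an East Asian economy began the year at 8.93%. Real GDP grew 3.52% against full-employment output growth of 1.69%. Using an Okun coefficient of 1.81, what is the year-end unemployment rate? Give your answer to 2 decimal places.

7.92%

Growth-rate Okun's law: g_Y = g_Y* - β × Δu, so Δu = (g_Y* - g_Y)/β.
Δu = (1.69 - 3.52)/1.81 = -1.83/1.81 = -1.01 percentage points.
Year-end unemployment = 8.93 - 1.01 = 7.92%.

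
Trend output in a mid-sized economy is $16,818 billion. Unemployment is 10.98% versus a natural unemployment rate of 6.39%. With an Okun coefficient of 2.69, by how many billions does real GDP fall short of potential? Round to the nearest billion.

Output gap = -2.69 × (10.98 - 6.39) = -2.69 × 4.59 = -12.3471%.
Actual GDP ≈ 16818 × 0.876529 ≈ 14741 billion, so the shortfall is 16818 - 14741 = 2077 billion.

$2,077 billion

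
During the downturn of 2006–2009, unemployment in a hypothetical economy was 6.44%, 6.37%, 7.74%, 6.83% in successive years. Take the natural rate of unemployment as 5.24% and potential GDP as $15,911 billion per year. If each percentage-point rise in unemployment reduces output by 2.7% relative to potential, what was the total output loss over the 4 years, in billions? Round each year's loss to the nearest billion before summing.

$2,758 billion

Year 2006: gap = -2.7 × (6.44 - 5.24) = -3.24%, loss ≈ 15911 × 3.24/100 ≈ 516.
Year 2007: gap = -2.7 × (6.37 - 5.24) = -3.051%, loss ≈ 15911 × 3.051/100 ≈ 485.
Year 2008: gap = -2.7 × (7.74 - 5.24) = -6.75%, loss ≈ 15911 × 6.75/100 ≈ 1074.
Year 2009: gap = -2.7 × (6.83 - 5.24) = -4.293%, loss ≈ 15911 × 4.293/100 ≈ 683.
Total lost output = 516 + 485 + 1074 + 683 = 2758 billion.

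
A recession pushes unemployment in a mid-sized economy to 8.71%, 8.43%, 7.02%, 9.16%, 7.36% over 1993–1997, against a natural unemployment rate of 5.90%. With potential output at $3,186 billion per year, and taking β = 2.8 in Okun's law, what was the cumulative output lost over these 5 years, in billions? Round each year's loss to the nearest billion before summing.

$998 billion

Year 1993: gap = -2.8 × (8.71 - 5.9) = -7.868%, loss ≈ 3186 × 7.868/100 ≈ 251.
Year 1994: gap = -2.8 × (8.43 - 5.9) = -7.084%, loss ≈ 3186 × 7.084/100 ≈ 226.
Year 1995: gap = -2.8 × (7.02 - 5.9) = -3.136%, loss ≈ 3186 × 3.136/100 ≈ 100.
Year 1996: gap = -2.8 × (9.16 - 5.9) = -9.128%, loss ≈ 3186 × 9.128/100 ≈ 291.
Year 1997: gap = -2.8 × (7.36 - 5.9) = -4.088%, loss ≈ 3186 × 4.088/100 ≈ 130.
Total lost output = 251 + 226 + 100 + 291 + 130 = 998 billion.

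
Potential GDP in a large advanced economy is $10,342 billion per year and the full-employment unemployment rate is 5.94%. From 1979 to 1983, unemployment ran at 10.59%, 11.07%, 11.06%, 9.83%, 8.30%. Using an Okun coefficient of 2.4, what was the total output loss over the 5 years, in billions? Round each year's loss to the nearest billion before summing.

$5,250 billion

Year 1979: gap = -2.4 × (10.59 - 5.94) = -11.16%, loss ≈ 10342 × 11.16/100 ≈ 1154.
Year 1980: gap = -2.4 × (11.07 - 5.94) = -12.312%, loss ≈ 10342 × 12.312/100 ≈ 1273.
Year 1981: gap = -2.4 × (11.06 - 5.94) = -12.288%, loss ≈ 10342 × 12.288/100 ≈ 1271.
Year 1982: gap = -2.4 × (9.83 - 5.94) = -9.336%, loss ≈ 10342 × 9.336/100 ≈ 966.
Year 1983: gap = -2.4 × (8.3 - 5.94) = -5.664%, loss ≈ 10342 × 5.664/100 ≈ 586.
Total lost output = 1154 + 1273 + 1271 + 966 + 586 = 5250 billion.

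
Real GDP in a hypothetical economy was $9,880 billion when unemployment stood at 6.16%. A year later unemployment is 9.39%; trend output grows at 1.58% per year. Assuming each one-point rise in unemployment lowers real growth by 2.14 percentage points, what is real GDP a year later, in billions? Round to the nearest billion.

$9,353 billion

Δu = 9.39 - 6.16 = 3.23 points.
Okun's law (growth form): g_Y = g_Y* - β × Δu = 1.58 - 2.14 × (3.23) = 1.58 - 6.9122 = -5.3322%.
Real GDP in the next year = 9880 × (1 - 5.3322/100) = 9880 × 0.946678 ≈ 9353 billion.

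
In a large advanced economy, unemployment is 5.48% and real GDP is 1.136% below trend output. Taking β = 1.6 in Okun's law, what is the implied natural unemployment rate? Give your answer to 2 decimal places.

4.77%

From Okun's law, u - u* = -(output gap)/β = -(-1.136)/1.6 = 0.71 points.
So u* = 5.48 - 0.71 = 4.77%.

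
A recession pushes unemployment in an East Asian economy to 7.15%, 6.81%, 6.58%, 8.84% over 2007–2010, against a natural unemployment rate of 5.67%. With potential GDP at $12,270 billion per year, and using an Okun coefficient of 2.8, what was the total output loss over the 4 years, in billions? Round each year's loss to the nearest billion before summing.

$2,302 billion

Year 2007: gap = -2.8 × (7.15 - 5.67) = -4.144%, loss ≈ 12270 × 4.144/100 ≈ 508.
Year 2008: gap = -2.8 × (6.81 - 5.67) = -3.192%, loss ≈ 12270 × 3.192/100 ≈ 392.
Year 2009: gap = -2.8 × (6.58 - 5.67) = -2.548%, loss ≈ 12270 × 2.548/100 ≈ 313.
Year 2010: gap = -2.8 × (8.84 - 5.67) = -8.876%, loss ≈ 12270 × 8.876/100 ≈ 1089.
Total lost output = 508 + 392 + 313 + 1089 = 2302 billion.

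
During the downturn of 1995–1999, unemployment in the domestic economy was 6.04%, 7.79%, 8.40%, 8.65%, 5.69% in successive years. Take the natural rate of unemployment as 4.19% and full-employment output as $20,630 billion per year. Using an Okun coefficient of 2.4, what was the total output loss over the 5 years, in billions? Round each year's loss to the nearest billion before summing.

Year 1995: gap = -2.4 × (6.04 - 4.19) = -4.44%, loss ≈ 20630 × 4.44/100 ≈ 916.
Year 1996: gap = -2.4 × (7.79 - 4.19) = -8.64%, loss ≈ 20630 × 8.64/100 ≈ 1782.
Year 1997: gap = -2.4 × (8.4 - 4.19) = -10.104%, loss ≈ 20630 × 10.104/100 ≈ 2084.
Year 1998: gap = -2.4 × (8.65 - 4.19) = -10.704%, loss ≈ 20630 × 10.704/100 ≈ 2208.
Year 1999: gap = -2.4 × (5.69 - 4.19) = -3.6%, loss ≈ 20630 × 3.6/100 ≈ 743.
Total lost output = 916 + 1782 + 2084 + 2208 + 743 = 7733 billion.

$7,733 billion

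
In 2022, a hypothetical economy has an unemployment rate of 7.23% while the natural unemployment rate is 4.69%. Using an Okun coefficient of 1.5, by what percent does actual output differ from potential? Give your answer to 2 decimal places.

The unemployment gap is 7.23 - 4.69 = 2.54 percentage points.
Okun's law gives an output gap of -1.5 × 2.54 = -3.81%, i.e. 3.81% below potential.

-3.81%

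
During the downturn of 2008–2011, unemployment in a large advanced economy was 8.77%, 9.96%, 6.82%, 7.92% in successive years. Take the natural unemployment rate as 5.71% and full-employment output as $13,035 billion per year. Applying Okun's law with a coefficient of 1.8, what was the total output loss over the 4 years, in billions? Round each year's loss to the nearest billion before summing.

$2,494 billion

Year 2008: gap = -1.8 × (8.77 - 5.71) = -5.508%, loss ≈ 13035 × 5.508/100 ≈ 718.
Year 2009: gap = -1.8 × (9.96 - 5.71) = -7.65%, loss ≈ 13035 × 7.65/100 ≈ 997.
Year 2010: gap = -1.8 × (6.82 - 5.71) = -1.998%, loss ≈ 13035 × 1.998/100 ≈ 260.
Year 2011: gap = -1.8 × (7.92 - 5.71) = -3.978%, loss ≈ 13035 × 3.978/100 ≈ 519.
Total lost output = 718 + 997 + 260 + 519 = 2494 billion.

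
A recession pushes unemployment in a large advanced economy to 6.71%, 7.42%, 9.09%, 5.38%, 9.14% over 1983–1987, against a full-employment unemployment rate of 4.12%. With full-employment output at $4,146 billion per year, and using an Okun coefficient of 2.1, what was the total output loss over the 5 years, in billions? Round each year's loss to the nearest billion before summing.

Year 1983: gap = -2.1 × (6.71 - 4.12) = -5.439%, loss ≈ 4146 × 5.439/100 ≈ 226.
Year 1984: gap = -2.1 × (7.42 - 4.12) = -6.93%, loss ≈ 4146 × 6.93/100 ≈ 287.
Year 1985: gap = -2.1 × (9.09 - 4.12) = -10.437%, loss ≈ 4146 × 10.437/100 ≈ 433.
Year 1986: gap = -2.1 × (5.38 - 4.12) = -2.646%, loss ≈ 4146 × 2.646/100 ≈ 110.
Year 1987: gap = -2.1 × (9.14 - 4.12) = -10.542%, loss ≈ 4146 × 10.542/100 ≈ 437.
Total lost output = 226 + 287 + 433 + 110 + 437 = 1493 billion.

$1,493 billion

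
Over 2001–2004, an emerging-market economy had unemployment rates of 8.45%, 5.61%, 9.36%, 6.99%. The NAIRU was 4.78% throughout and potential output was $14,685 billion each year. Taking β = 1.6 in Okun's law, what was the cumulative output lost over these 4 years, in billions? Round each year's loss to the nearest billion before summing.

Year 2001: gap = -1.6 × (8.45 - 4.78) = -5.872%, loss ≈ 14685 × 5.872/100 ≈ 862.
Year 2002: gap = -1.6 × (5.61 - 4.78) = -1.328%, loss ≈ 14685 × 1.328/100 ≈ 195.
Year 2003: gap = -1.6 × (9.36 - 4.78) = -7.328%, loss ≈ 14685 × 7.328/100 ≈ 1076.
Year 2004: gap = -1.6 × (6.99 - 4.78) = -3.536%, loss ≈ 14685 × 3.536/100 ≈ 519.
Total lost output = 862 + 195 + 1076 + 519 = 2652 billion.

$2,652 billion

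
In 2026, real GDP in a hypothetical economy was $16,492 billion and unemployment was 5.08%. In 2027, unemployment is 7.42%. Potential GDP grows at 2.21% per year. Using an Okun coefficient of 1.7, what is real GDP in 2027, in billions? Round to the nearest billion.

Δu = 7.42 - 5.08 = 2.34 points.
Okun's law (growth form): g_Y = g_Y* - β × Δu = 2.21 - 1.7 × (2.34) = 2.21 - 3.978 = -1.768%.
Real GDP in the next year = 16492 × (1 - 1.768/100) = 16492 × 0.98232 ≈ 16200 billion.

$16,200 billion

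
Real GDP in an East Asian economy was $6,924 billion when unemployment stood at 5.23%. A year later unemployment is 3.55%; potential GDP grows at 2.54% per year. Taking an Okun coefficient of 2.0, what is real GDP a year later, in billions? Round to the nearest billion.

Δu = 3.55 - 5.23 = -1.68 points.
Okun's law (growth form): g_Y = g_Y* - β × Δu = 2.54 - 2.0 × (-1.68) = 2.54 + 3.36 = 5.9%.
Real GDP in the next year = 6924 × (1 + 5.9/100) = 6924 × 1.059 ≈ 7333 billion.

$7,333 billion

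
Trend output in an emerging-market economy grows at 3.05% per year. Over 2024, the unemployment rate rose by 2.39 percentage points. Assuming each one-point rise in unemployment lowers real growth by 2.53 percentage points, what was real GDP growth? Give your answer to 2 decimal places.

Growth-rate Okun's law: g_Y = g_Y* - β × Δu.
g_Y = 3.05 - 2.53 × (2.39) = 3.05 - 6.0467 = -2.9967%, i.e. -3.00% to 2 d.p.

-3.00%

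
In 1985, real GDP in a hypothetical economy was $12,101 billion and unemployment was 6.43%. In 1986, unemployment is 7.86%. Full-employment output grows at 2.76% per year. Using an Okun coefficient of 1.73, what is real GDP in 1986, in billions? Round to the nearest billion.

$12,136 billion

Δu = 7.86 - 6.43 = 1.43 points.
Okun's law (growth form): g_Y = g_Y* - β × Δu = 2.76 - 1.73 × (1.43) = 2.76 - 2.4739 = 0.2861%.
Real GDP in the next year = 12101 × (1 + 0.2861/100) = 12101 × 1.002861 ≈ 12136 billion.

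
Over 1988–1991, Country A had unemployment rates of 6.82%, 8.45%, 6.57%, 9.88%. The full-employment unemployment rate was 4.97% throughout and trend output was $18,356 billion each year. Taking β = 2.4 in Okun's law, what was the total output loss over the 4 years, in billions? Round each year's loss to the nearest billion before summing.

$5,216 billion

Year 1988: gap = -2.4 × (6.82 - 4.97) = -4.44%, loss ≈ 18356 × 4.44/100 ≈ 815.
Year 1989: gap = -2.4 × (8.45 - 4.97) = -8.352%, loss ≈ 18356 × 8.352/100 ≈ 1533.
Year 1990: gap = -2.4 × (6.57 - 4.97) = -3.84%, loss ≈ 18356 × 3.84/100 ≈ 705.
Year 1991: gap = -2.4 × (9.88 - 4.97) = -11.784%, loss ≈ 18356 × 11.784/100 ≈ 2163.
Total lost output = 815 + 1533 + 705 + 2163 = 5216 billion.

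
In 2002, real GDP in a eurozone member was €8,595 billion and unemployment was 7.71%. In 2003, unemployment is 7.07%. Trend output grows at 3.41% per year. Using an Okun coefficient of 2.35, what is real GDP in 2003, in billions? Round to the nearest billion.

Δu = 7.07 - 7.71 = -0.64 points.
Okun's law (growth form): g_Y = g_Y* - β × Δu = 3.41 - 2.35 × (-0.64) = 3.41 + 1.504 = 4.914%.
Real GDP in the next year = 8595 × (1 + 4.914/100) = 8595 × 1.04914 ≈ 9017 billion.

€9,017 billion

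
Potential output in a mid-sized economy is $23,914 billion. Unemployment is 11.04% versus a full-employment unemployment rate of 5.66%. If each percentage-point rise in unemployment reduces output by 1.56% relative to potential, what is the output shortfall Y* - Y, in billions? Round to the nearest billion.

Output gap = -1.56 × (11.04 - 5.66) = -1.56 × 5.38 = -8.3928%.
Actual GDP ≈ 23914 × 0.916072 ≈ 21907 billion, so the shortfall is 23914 - 21907 = 2007 billion.

$2,007 billion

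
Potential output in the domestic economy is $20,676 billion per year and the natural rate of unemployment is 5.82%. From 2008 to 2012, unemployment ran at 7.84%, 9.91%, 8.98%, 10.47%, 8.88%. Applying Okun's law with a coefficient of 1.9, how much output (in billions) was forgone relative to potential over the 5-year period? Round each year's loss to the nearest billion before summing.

$6,671 billion

Year 2008: gap = -1.9 × (7.84 - 5.82) = -3.838%, loss ≈ 20676 × 3.838/100 ≈ 794.
Year 2009: gap = -1.9 × (9.91 - 5.82) = -7.771%, loss ≈ 20676 × 7.771/100 ≈ 1607.
Year 2010: gap = -1.9 × (8.98 - 5.82) = -6.004%, loss ≈ 20676 × 6.004/100 ≈ 1241.
Year 2011: gap = -1.9 × (10.47 - 5.82) = -8.835%, loss ≈ 20676 × 8.835/100 ≈ 1827.
Year 2012: gap = -1.9 × (8.88 - 5.82) = -5.814%, loss ≈ 20676 × 5.814/100 ≈ 1202.
Total lost output = 794 + 1607 + 1241 + 1827 + 1202 = 6671 billion.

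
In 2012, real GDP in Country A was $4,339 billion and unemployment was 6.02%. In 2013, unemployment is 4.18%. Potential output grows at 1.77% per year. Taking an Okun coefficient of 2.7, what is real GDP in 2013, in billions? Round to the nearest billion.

$4,631 billion

Δu = 4.18 - 6.02 = -1.84 points.
Okun's law (growth form): g_Y = g_Y* - β × Δu = 1.77 - 2.7 × (-1.84) = 1.77 + 4.968 = 6.738%.
Real GDP in the next year = 4339 × (1 + 6.738/100) = 4339 × 1.06738 ≈ 4631 billion.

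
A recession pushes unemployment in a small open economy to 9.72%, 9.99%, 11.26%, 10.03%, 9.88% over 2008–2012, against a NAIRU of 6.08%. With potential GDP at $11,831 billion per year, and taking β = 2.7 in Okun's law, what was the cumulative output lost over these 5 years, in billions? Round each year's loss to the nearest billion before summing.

Year 2008: gap = -2.7 × (9.72 - 6.08) = -9.828%, loss ≈ 11831 × 9.828/100 ≈ 1163.
Year 2009: gap = -2.7 × (9.99 - 6.08) = -10.557%, loss ≈ 11831 × 10.557/100 ≈ 1249.
Year 2010: gap = -2.7 × (11.26 - 6.08) = -13.986%, loss ≈ 11831 × 13.986/100 ≈ 1655.
Year 2011: gap = -2.7 × (10.03 - 6.08) = -10.665%, loss ≈ 11831 × 10.665/100 ≈ 1262.
Year 2012: gap = -2.7 × (9.88 - 6.08) = -10.26%, loss ≈ 11831 × 10.26/100 ≈ 1214.
Total lost output = 1163 + 1249 + 1655 + 1262 + 1214 = 6543 billion.

$6,543 billion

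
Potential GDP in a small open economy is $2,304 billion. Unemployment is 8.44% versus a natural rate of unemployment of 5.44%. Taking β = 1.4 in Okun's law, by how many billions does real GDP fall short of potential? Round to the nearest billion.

Output gap = -1.4 × (8.44 - 5.44) = -1.4 × 3 = -4.2%.
Actual GDP ≈ 2304 × 0.958 ≈ 2207 billion, so the shortfall is 2304 - 2207 = 97 billion.

$97 billion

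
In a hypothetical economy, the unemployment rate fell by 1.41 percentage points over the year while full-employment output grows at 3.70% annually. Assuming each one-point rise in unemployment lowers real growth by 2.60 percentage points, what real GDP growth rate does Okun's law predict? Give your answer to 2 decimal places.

Growth-rate Okun's law: g_Y = g_Y* - β × Δu.
g_Y = 3.70 - 2.60 × (-1.41) = 3.7 + 3.666 = 7.366%, i.e. 7.37% to 2 d.p.

7.37%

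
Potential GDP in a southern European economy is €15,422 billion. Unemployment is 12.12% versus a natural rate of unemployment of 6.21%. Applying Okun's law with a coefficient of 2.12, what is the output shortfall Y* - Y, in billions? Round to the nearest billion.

€1,932 billion

Output gap = -2.12 × (12.12 - 6.21) = -2.12 × 5.91 = -12.5292%.
Actual GDP ≈ 15422 × 0.874708 ≈ 13490 billion, so the shortfall is 15422 - 13490 = 1932 billion.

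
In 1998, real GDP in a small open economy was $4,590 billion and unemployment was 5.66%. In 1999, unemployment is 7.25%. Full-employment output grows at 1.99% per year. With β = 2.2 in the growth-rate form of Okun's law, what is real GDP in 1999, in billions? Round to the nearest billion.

$4,521 billion

Δu = 7.25 - 5.66 = 1.59 points.
Okun's law (growth form): g_Y = g_Y* - β × Δu = 1.99 - 2.2 × (1.59) = 1.99 - 3.498 = -1.508%.
Real GDP in the next year = 4590 × (1 - 1.508/100) = 4590 × 0.98492 ≈ 4521 billion.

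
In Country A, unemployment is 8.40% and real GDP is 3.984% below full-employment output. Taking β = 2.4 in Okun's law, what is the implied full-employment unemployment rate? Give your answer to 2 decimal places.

From Okun's law, u - u* = -(output gap)/β = -(-3.984)/2.4 = 1.66 points.
So u* = 8.4 - 1.66 = 6.74%.

6.74%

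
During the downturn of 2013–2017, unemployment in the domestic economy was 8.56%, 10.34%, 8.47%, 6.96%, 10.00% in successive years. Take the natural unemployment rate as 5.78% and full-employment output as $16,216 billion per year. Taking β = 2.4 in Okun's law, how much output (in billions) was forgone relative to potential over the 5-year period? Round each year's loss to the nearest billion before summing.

$6,005 billion

Year 2013: gap = -2.4 × (8.56 - 5.78) = -6.672%, loss ≈ 16216 × 6.672/100 ≈ 1082.
Year 2014: gap = -2.4 × (10.34 - 5.78) = -10.944%, loss ≈ 16216 × 10.944/100 ≈ 1775.
Year 2015: gap = -2.4 × (8.47 - 5.78) = -6.456%, loss ≈ 16216 × 6.456/100 ≈ 1047.
Year 2016: gap = -2.4 × (6.96 - 5.78) = -2.832%, loss ≈ 16216 × 2.832/100 ≈ 459.
Year 2017: gap = -2.4 × (10 - 5.78) = -10.128%, loss ≈ 16216 × 10.128/100 ≈ 1642.
Total lost output = 1082 + 1775 + 1047 + 459 + 1642 = 6005 billion.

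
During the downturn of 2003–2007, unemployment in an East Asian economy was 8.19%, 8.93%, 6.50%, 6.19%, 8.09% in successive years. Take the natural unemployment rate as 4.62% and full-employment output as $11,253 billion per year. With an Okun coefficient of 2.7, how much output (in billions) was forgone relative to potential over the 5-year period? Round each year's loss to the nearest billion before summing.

$4,497 billion

Year 2003: gap = -2.7 × (8.19 - 4.62) = -9.639%, loss ≈ 11253 × 9.639/100 ≈ 1085.
Year 2004: gap = -2.7 × (8.93 - 4.62) = -11.637%, loss ≈ 11253 × 11.637/100 ≈ 1310.
Year 2005: gap = -2.7 × (6.5 - 4.62) = -5.076%, loss ≈ 11253 × 5.076/100 ≈ 571.
Year 2006: gap = -2.7 × (6.19 - 4.62) = -4.239%, loss ≈ 11253 × 4.239/100 ≈ 477.
Year 2007: gap = -2.7 × (8.09 - 4.62) = -9.369%, loss ≈ 11253 × 9.369/100 ≈ 1054.
Total lost output = 1085 + 1310 + 571 + 477 + 1054 = 4497 billion.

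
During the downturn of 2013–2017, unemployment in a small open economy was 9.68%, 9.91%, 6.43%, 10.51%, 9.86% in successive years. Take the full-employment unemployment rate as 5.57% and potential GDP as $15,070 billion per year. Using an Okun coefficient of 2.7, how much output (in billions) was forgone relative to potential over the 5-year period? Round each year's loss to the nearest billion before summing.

Year 2013: gap = -2.7 × (9.68 - 5.57) = -11.097%, loss ≈ 15070 × 11.097/100 ≈ 1672.
Year 2014: gap = -2.7 × (9.91 - 5.57) = -11.718%, loss ≈ 15070 × 11.718/100 ≈ 1766.
Year 2015: gap = -2.7 × (6.43 - 5.57) = -2.322%, loss ≈ 15070 × 2.322/100 ≈ 350.
Year 2016: gap = -2.7 × (10.51 - 5.57) = -13.338%, loss ≈ 15070 × 13.338/100 ≈ 2010.
Year 2017: gap = -2.7 × (9.86 - 5.57) = -11.583%, loss ≈ 15070 × 11.583/100 ≈ 1746.
Total lost output = 1672 + 1766 + 350 + 2010 + 1746 = 7544 billion.

$7,544 billion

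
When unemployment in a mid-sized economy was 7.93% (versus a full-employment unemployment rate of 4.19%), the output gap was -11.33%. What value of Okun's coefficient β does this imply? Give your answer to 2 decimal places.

β ≈ 3.03

Okun's law: output gap = -β × (u - u*).
-11.33 = -β × (7.93 - 4.19) = -β × 3.74, so β = 11.33/3.74 = 3.03.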